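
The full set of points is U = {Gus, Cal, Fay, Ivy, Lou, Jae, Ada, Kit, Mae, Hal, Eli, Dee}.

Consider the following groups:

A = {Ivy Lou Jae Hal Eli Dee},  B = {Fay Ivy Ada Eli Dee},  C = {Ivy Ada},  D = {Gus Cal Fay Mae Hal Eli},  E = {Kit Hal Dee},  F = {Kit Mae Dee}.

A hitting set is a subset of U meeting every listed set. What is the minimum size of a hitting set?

H = {Ada, Hal, Dee} meets every group (each contains at least one member of H), and |H| = 3.
No choice of 2 points meets every group, so 3 is the minimum.

3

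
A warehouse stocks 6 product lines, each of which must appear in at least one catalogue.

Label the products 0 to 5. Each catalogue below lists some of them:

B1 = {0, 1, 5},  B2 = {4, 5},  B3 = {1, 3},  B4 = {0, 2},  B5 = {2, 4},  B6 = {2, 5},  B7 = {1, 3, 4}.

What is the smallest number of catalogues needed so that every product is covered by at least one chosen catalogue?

3

B4 and B6 and B7 together: B4 ∪ B6 ∪ B7 = {0, 1, 2, 3, 4, 5} — every product is covered.
No 2 of the 7 catalogues cover everything (all 21 combinations miss at least one product), so 3 is optimal.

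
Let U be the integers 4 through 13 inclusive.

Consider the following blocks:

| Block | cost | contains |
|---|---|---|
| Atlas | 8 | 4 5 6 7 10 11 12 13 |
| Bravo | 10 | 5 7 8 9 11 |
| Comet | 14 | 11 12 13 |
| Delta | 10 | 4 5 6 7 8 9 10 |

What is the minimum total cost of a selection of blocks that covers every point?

Atlas, Bravo together cover every point (Atlas ∪ Bravo = {4, 5, 6, 7, 8, 9, 10, 11, 12, 13}); total cost 8 + 10 = 18.
No covering selection has total cost below 18.

18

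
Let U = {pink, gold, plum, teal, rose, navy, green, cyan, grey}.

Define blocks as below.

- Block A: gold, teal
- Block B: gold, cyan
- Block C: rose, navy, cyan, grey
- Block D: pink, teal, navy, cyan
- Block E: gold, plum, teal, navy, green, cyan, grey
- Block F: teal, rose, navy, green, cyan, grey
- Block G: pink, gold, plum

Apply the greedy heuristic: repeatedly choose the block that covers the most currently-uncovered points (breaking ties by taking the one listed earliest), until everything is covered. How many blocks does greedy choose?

3

Greedy: pick E (covers 7 new) → pick C (covers 1 new) → pick D (covers 1 new). Total picks: 3.
(The true minimum cover uses only 2 blocks, so greedy is not optimal here.)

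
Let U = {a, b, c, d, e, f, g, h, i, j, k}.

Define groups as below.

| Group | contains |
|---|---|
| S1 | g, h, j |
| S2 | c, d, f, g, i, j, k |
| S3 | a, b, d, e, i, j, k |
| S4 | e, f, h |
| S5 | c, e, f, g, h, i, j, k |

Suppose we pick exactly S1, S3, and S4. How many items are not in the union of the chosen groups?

1

Union of S1, S3, S4 = {a, b, d, e, f, g, h, i, j, k}.
Not covered: c — 1 item.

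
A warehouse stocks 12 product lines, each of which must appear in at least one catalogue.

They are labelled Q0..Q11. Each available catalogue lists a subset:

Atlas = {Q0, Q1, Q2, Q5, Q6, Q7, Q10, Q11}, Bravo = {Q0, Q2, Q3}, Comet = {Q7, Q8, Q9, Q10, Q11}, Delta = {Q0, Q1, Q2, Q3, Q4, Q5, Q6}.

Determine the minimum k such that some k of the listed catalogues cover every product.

2

Comet and Delta together: Comet ∪ Delta = {Q0, Q1, Q2, Q3, Q4, Q5, Q6, Q7, Q8, Q9, Q10, Q11} — every product is covered.
No single catalogue has all 12 products (the largest, Atlas, has 8), so 2 is optimal.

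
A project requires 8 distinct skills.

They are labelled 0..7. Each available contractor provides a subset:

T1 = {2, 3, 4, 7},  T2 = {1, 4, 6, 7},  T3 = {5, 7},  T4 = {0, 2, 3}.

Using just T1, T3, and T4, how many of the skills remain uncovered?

Union of T1, T3, T4 = {0, 2, 3, 4, 5, 7}.
Not covered: 1, 6 — 2 skills.

2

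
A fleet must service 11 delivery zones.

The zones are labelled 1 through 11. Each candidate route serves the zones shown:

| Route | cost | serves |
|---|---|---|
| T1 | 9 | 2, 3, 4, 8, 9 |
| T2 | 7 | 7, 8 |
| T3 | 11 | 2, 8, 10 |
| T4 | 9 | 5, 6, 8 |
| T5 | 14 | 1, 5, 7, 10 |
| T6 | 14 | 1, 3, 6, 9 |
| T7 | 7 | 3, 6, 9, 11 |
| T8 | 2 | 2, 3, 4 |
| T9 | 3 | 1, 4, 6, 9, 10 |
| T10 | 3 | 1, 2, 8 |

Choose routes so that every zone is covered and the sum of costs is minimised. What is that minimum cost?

T5, T7, T8, T10 together cover every zone (T5 ∪ T7 ∪ T8 ∪ T10 = {1, 2, 3, 4, 5, 6, 7, 8, 9, 10, 11}); total cost 14 + 7 + 2 + 3 = 26.
The greedy pick T9, T8, T10, T2, T7, T4 costs 31; no covering selection beats 26.

26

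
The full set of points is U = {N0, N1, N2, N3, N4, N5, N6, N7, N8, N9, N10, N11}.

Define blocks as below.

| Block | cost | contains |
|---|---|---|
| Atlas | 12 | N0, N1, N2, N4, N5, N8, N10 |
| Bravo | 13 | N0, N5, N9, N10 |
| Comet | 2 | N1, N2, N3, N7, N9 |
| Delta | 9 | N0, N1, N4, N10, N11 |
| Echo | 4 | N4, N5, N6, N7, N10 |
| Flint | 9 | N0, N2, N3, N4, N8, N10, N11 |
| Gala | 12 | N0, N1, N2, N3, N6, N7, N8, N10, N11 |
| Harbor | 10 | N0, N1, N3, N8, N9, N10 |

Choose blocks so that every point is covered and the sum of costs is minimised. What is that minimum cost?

15

Comet, Echo, Flint together cover every point (Comet ∪ Echo ∪ Flint = {N0, N1, N2, N3, N4, N5, N6, N7, N8, N9, N10, N11}); total cost 2 + 4 + 9 = 15.
No covering selection has total cost below 15.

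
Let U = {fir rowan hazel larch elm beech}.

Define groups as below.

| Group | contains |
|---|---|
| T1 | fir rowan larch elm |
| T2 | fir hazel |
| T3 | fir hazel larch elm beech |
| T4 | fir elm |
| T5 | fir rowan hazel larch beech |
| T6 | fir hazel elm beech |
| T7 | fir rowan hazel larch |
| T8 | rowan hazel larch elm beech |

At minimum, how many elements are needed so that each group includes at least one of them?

The 2 elements {fir, elm} hit every group.
No single element lies in every group, so at least 2 are needed and 2 is optimal.

2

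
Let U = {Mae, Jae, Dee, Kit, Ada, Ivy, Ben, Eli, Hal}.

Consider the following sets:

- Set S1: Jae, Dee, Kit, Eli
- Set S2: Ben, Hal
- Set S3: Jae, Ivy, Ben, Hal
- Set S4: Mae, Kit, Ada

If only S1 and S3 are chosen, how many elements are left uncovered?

Union of S1, S3 = {Jae, Dee, Kit, Ivy, Ben, Eli, Hal}.
Not covered: Mae, Ada — 2 elements.

2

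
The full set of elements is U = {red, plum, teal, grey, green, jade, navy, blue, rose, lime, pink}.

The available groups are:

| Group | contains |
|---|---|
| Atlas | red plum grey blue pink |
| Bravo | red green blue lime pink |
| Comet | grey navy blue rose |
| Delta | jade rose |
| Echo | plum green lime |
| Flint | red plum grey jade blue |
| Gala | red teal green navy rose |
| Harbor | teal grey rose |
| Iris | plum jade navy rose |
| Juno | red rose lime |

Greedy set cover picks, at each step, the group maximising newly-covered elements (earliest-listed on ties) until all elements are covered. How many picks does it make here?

4

Greedy: pick Atlas (covers 5 new) → pick Gala (covers 4 new) → pick Bravo (covers 1 new) → pick Delta (covers 1 new). Total picks: 4.
(The true minimum cover uses only 3 groups, so greedy is not optimal here.)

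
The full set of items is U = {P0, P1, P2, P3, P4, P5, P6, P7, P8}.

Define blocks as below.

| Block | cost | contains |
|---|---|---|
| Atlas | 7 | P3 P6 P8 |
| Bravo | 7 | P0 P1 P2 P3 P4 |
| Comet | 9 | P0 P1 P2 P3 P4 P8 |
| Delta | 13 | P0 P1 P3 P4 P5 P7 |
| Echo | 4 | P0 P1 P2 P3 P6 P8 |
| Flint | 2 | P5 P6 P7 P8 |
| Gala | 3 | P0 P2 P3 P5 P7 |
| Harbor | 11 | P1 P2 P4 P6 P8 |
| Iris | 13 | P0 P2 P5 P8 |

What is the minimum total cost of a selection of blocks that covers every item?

9

Bravo, Flint together cover every item (Bravo ∪ Flint = {P0, P1, P2, P3, P4, P5, P6, P7, P8}); total cost 7 + 2 = 9.
The greedy pick Flint, Echo, Bravo costs 13; no covering selection beats 9.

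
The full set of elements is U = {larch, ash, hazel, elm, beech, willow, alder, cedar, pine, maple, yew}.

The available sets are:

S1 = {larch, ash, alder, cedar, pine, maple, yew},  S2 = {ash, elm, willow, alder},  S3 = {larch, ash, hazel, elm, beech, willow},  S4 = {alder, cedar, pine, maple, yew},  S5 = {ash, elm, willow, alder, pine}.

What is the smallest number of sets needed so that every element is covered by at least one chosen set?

Take {S1, S3}. Their union is {larch, ash, hazel, elm, beech, willow, alder, cedar, pine, maple, yew}, which is all 11 elements.
No single set has all 11 elements (the largest, S1, has 7), so 2 is optimal.

2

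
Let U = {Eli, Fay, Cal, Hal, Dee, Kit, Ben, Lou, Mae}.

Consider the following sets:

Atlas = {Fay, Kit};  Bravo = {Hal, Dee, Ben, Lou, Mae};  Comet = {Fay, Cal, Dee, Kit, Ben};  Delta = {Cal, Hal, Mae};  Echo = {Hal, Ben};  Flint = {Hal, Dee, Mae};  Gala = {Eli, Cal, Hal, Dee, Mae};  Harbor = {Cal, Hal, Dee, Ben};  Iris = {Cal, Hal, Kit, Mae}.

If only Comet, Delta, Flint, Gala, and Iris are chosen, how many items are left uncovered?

Union of Comet, Delta, Flint, Gala, Iris = {Eli, Fay, Cal, Hal, Dee, Kit, Ben, Mae}.
Not covered: Lou — 1 item.

1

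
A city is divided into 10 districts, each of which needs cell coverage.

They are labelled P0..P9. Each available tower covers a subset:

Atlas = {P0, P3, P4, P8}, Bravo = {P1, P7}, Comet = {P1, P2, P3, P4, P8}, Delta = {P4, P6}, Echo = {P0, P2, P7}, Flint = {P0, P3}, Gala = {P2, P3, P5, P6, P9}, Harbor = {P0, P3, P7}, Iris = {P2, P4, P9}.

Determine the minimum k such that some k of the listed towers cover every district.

Take {Comet, Echo, Gala}. Their union is {P0, P1, P2, P3, P4, P5, P6, P7, P8, P9}, which is all 10 districts.
Only Gala contains P5, so Gala is forced; the remaining 5 districts need at least 2 more towers (each remaining tower adds at most 3) — so at least 3 towers are needed, and 3 is optimal.

3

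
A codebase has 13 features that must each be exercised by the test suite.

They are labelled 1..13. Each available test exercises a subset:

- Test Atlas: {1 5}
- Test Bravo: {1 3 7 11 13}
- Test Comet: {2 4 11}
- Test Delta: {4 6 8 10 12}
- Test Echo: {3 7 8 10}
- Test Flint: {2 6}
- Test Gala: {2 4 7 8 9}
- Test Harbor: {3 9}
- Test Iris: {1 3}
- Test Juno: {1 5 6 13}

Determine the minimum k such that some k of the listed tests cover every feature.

Take {Atlas, Bravo, Delta, Gala}. Their union is {1, 2, 3, 4, 5, 6, 7, 8, 9, 10, 11, 12, 13}, which is all 13 features.
No 3 of the 10 tests cover everything (all 120 combinations miss at least one feature), so 4 is optimal.

4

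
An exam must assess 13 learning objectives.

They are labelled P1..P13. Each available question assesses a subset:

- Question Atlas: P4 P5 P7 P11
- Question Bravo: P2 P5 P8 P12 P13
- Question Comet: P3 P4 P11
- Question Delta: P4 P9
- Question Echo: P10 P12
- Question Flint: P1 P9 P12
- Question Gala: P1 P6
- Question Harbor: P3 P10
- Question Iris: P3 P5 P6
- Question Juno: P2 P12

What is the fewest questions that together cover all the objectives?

5

Atlas and Bravo and Flint and Harbor and Iris together: Atlas ∪ Bravo ∪ Flint ∪ Harbor ∪ Iris = {P1, P2, P3, P4, P5, P6, P7, P8, P9, P10, P11, P12, P13} — every objective is covered.
No 4 of the 10 questions cover everything (all 210 combinations miss at least one objective), so 5 is optimal.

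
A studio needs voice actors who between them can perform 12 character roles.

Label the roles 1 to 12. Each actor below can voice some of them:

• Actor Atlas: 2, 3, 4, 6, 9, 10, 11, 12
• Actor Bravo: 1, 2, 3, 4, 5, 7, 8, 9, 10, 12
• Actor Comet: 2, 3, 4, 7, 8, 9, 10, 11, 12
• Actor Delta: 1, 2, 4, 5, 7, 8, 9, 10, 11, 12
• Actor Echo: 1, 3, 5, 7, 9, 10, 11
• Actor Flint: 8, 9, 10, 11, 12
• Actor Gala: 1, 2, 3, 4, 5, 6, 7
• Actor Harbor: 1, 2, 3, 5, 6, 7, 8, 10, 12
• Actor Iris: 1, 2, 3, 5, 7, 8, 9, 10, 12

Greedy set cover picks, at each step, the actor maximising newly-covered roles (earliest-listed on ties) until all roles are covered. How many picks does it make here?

Greedy: pick Bravo (covers 10 new) → pick Atlas (covers 2 new). Total picks: 2.

2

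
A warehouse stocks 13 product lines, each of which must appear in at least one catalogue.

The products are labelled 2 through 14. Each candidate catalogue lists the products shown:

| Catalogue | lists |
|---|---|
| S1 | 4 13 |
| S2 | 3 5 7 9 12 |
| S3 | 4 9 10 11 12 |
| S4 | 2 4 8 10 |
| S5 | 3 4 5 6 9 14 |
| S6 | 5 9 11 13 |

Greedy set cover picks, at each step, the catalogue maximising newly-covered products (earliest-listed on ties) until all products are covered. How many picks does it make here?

5

Greedy: pick S5 (covers 6 new) → pick S3 (covers 3 new) → pick S4 (covers 2 new) → pick S1 (covers 1 new) → pick S2 (covers 1 new). Total picks: 5.
(The true minimum cover uses only 4 catalogues, so greedy is not optimal here.)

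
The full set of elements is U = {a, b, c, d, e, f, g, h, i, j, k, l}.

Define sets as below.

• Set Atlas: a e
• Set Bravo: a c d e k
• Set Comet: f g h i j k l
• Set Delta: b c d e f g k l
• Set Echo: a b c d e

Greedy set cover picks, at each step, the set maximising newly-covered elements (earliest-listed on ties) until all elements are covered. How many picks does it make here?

3

Greedy: pick Delta (covers 8 new) → pick Comet (covers 3 new) → pick Atlas (covers 1 new). Total picks: 3.
(The true minimum cover uses only 2 sets, so greedy is not optimal here.)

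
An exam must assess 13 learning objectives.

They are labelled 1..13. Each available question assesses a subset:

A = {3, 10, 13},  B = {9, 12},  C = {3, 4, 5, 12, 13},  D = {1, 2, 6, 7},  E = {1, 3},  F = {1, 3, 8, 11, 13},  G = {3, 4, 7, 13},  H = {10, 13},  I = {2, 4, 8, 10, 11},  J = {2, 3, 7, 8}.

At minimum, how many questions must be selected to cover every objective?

B and C and D and I together: B ∪ C ∪ D ∪ I = {1, 2, 3, 4, 5, 6, 7, 8, 9, 10, 11, 12, 13} — every objective is covered.
Only B contains 9, so B is forced; the remaining 11 objectives need at least 3 more questions (each remaining question adds at most 5) — so at least 4 questions are needed, and 4 is optimal.

4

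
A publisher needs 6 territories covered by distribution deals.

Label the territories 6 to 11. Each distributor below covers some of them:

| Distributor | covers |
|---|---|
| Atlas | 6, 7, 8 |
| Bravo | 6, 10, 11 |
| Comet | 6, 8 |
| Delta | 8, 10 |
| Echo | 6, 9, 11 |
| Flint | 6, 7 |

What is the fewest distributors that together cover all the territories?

Atlas and Delta and Echo together: Atlas ∪ Delta ∪ Echo = {6, 7, 8, 9, 10, 11} — every territory is covered.
Only Echo contains 9, so Echo is forced; the remaining 3 territories need at least 2 more distributors (each remaining distributor adds at most 2) — so at least 3 distributors are needed, and 3 is optimal.

3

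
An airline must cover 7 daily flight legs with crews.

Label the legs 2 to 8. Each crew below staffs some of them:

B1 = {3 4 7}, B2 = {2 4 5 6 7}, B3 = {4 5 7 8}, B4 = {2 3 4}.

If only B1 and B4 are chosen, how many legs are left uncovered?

3

Union of B1, B4 = {2, 3, 4, 7}.
Not covered: 5, 6, 8 — 3 legs.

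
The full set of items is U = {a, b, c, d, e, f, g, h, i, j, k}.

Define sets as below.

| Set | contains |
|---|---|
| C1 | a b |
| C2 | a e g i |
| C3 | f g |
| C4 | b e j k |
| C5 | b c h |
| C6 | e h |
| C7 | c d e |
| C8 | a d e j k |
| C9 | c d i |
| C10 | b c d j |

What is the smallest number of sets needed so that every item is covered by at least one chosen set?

C2, C3, C5, and C8 cover everything between them: the union {a, b, c, d, e, f, g, h, i, j, k} is all of U.
No 3 of the 10 sets cover everything (all 120 combinations miss at least one item), so 4 is optimal.

4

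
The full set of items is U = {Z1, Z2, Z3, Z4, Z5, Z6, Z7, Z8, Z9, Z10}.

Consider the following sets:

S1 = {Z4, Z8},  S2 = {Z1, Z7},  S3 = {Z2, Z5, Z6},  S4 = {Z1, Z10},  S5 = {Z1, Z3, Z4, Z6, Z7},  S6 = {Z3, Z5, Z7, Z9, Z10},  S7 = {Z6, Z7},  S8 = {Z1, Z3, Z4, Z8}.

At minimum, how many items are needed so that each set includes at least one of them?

4

The 4 items {Z1, Z4, Z6, Z10} hit every set.
No choice of 3 items meets every set, so 4 is the minimum.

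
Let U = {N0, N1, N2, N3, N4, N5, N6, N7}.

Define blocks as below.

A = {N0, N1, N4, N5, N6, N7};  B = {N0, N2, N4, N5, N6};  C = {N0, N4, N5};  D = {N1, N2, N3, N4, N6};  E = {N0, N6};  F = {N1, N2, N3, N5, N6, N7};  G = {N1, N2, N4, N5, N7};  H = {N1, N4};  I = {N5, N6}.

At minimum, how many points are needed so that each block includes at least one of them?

2

The 2 points {N4, N6} hit every block.
The blocks E, G are pairwise disjoint, so any hitting set needs a separate point for each — at least 2. Hence 2 is optimal.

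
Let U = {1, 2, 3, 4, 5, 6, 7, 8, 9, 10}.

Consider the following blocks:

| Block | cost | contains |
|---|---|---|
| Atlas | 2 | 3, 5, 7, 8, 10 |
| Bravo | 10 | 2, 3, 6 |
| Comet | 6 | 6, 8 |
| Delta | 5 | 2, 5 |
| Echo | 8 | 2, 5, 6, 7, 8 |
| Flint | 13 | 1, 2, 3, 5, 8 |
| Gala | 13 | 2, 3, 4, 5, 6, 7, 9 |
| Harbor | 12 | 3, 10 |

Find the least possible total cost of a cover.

Atlas, Flint, Gala together cover every item (Atlas ∪ Flint ∪ Gala = {1, 2, 3, 4, 5, 6, 7, 8, 9, 10}); total cost 2 + 13 + 13 = 28.
No covering selection has total cost below 28.

28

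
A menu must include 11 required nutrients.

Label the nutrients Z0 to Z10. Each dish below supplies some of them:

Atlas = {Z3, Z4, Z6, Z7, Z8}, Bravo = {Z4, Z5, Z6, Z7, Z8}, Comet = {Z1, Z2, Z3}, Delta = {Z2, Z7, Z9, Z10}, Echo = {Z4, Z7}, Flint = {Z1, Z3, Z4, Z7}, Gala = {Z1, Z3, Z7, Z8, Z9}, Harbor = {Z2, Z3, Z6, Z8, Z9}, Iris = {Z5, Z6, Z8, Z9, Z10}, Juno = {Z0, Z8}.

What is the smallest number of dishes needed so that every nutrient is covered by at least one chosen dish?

4

Bravo and Delta and Gala and Juno together: Bravo ∪ Delta ∪ Gala ∪ Juno = {Z0, Z1, Z2, Z3, Z4, Z5, Z6, Z7, Z8, Z9, Z10} — every nutrient is covered.
Only Juno contains Z0, so Juno is forced; the remaining 9 nutrients need at least 3 more dishes (each remaining dish adds at most 4) — so at least 4 dishes are needed, and 4 is optimal.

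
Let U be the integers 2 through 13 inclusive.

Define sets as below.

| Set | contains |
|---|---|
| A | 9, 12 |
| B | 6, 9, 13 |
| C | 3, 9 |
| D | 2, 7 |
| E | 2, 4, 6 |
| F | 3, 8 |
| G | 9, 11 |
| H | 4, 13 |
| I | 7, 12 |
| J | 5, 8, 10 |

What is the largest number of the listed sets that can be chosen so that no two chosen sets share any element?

4

A, D, H, J are pairwise disjoint (A={9,12}; D={2,7}; H={4,13}; J={5,8,10}).
Every remaining set overlaps one of these, and no 5 of the listed sets are pairwise disjoint, so 4 is the maximum.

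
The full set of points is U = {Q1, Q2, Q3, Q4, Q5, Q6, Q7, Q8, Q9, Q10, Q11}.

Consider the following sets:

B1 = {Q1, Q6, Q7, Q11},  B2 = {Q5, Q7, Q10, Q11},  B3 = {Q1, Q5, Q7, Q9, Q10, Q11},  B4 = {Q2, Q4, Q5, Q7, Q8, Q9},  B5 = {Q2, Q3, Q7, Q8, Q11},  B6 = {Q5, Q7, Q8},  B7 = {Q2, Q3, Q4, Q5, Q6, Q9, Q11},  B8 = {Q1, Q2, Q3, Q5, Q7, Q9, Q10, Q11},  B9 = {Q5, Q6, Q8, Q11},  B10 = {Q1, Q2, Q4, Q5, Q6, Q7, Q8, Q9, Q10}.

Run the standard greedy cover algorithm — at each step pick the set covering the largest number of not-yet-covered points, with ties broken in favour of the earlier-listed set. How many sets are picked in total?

Greedy: pick B10 (covers 9 new) → pick B5 (covers 2 new). Total picks: 2.

2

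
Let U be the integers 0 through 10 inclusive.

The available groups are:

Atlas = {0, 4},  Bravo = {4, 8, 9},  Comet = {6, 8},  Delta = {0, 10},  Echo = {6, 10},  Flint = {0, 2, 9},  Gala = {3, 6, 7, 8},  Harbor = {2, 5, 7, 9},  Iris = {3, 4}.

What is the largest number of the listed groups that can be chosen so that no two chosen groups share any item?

Comet, Delta, Harbor, Iris are pairwise disjoint (Comet={6,8}; Delta={0,10}; Harbor={2,5,7,9}; Iris={3,4}).
Every remaining group overlaps one of these, and no 5 of the listed groups are pairwise disjoint, so 4 is the maximum.

4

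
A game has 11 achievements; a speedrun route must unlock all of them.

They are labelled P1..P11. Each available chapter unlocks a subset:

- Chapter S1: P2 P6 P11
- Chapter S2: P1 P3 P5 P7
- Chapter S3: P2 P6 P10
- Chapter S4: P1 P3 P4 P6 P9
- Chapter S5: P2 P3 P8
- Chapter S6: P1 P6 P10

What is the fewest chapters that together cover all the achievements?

5

S1 and S2 and S3 and S4 and S5 together: S1 ∪ S2 ∪ S3 ∪ S4 ∪ S5 = {P1, P2, P3, P4, P5, P6, P7, P8, P9, P10, P11} — every achievement is covered.
No 4 of the 6 chapters cover everything (all 15 combinations miss at least one achievement), so 5 is optimal.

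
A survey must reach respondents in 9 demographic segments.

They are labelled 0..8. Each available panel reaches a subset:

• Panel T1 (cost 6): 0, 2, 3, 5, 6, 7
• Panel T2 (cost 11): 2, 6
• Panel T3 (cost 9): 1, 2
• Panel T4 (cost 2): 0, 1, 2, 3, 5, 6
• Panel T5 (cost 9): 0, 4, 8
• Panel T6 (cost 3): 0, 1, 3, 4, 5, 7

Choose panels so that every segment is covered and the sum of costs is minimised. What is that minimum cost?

T4, T5, T6 together cover every segment (T4 ∪ T5 ∪ T6 = {0, 1, 2, 3, 4, 5, 6, 7, 8}); total cost 2 + 9 + 3 = 14.
No covering selection has total cost below 14.

14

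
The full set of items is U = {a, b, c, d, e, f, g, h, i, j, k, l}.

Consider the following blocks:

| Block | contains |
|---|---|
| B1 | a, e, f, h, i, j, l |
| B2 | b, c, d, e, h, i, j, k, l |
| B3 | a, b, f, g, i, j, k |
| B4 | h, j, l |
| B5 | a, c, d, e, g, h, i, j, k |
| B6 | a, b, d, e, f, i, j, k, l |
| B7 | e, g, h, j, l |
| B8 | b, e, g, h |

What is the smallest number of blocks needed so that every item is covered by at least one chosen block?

2

Take {B5, B6}. Their union is {a, b, c, d, e, f, g, h, i, j, k, l}, which is all 12 items.
No single block has all 12 items (the largest, B2, has 9), so 2 is optimal.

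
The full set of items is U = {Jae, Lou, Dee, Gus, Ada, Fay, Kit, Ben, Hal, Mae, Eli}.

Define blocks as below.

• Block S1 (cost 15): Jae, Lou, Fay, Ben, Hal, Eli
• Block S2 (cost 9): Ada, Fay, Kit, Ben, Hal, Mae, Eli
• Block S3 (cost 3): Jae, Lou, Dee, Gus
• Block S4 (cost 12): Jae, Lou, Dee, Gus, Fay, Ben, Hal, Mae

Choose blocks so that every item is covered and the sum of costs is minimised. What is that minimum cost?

S2, S3 together cover every item (S2 ∪ S3 = {Jae, Lou, Dee, Gus, Ada, Fay, Kit, Ben, Hal, Mae, Eli}); total cost 9 + 3 = 12.
No covering selection has total cost below 12.

12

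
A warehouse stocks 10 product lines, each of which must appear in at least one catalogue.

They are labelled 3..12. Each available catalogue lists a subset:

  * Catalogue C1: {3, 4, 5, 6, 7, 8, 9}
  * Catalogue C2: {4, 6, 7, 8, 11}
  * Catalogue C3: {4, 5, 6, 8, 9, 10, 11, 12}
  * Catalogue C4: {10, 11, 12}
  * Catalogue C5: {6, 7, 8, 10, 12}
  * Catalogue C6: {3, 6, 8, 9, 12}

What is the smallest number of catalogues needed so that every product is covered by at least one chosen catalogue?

2

Take {C1, C4}. Their union is {3, 4, 5, 6, 7, 8, 9, 10, 11, 12}, which is all 10 products.
No single catalogue has all 10 products (the largest, C3, has 8), so 2 is optimal.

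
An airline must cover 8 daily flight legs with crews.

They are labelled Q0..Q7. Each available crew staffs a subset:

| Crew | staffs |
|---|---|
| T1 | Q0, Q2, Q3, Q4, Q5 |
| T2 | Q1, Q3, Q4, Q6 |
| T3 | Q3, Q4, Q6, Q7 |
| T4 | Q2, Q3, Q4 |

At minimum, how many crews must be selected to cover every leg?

Take {T1, T2, T3}. Their union is {Q0, Q1, Q2, Q3, Q4, Q5, Q6, Q7}, which is all 8 legs.
Only T1 contains Q0, so T1 is forced; the remaining 3 legs need at least 2 more crews (each remaining crew adds at most 2) — so at least 3 crews are needed, and 3 is optimal.

3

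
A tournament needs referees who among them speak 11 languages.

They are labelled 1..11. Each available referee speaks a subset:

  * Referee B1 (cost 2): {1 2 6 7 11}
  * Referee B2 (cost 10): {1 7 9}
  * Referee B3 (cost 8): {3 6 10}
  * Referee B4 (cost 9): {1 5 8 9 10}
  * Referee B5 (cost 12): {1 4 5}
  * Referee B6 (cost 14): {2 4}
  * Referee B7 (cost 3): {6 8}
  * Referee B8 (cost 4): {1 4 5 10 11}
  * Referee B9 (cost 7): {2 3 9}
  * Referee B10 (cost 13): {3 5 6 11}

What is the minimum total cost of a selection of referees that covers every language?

B1, B7, B8, B9 together cover every language (B1 ∪ B7 ∪ B8 ∪ B9 = {1, 2, 3, 4, 5, 6, 7, 8, 9, 10, 11}); total cost 2 + 3 + 4 + 7 = 16.
No covering selection has total cost below 16.

16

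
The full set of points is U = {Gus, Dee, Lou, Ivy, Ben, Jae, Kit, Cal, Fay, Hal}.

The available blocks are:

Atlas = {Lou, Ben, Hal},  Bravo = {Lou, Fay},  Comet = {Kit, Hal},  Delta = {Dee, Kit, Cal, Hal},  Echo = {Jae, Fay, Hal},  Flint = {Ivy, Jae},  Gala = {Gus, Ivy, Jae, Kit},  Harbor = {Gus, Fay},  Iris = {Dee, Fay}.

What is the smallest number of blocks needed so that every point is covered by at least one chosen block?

Atlas and Delta and Gala and Harbor together: Atlas ∪ Delta ∪ Gala ∪ Harbor = {Gus, Dee, Lou, Ivy, Ben, Jae, Kit, Cal, Fay, Hal} — every point is covered.
No 3 of the 9 blocks cover everything (all 84 combinations miss at least one point), so 4 is optimal.

4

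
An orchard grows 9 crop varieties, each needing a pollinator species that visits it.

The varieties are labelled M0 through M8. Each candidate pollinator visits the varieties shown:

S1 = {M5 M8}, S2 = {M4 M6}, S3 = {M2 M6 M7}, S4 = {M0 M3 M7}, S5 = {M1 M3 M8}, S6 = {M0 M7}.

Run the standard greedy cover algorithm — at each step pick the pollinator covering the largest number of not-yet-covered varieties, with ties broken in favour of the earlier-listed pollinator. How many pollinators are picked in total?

Greedy: pick S3 (covers 3 new) → pick S5 (covers 3 new) → pick S1 (covers 1 new) → pick S2 (covers 1 new) → pick S4 (covers 1 new). Total picks: 5.

5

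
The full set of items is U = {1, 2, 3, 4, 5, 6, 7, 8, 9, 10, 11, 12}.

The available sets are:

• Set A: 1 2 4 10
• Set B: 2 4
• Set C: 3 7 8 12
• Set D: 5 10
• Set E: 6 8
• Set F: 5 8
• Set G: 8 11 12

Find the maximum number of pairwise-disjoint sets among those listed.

3

B, D, E are pairwise disjoint (B={2,4}; D={5,10}; E={6,8}).
Every remaining set overlaps one of these, and no 4 of the listed sets are pairwise disjoint, so 3 is the maximum.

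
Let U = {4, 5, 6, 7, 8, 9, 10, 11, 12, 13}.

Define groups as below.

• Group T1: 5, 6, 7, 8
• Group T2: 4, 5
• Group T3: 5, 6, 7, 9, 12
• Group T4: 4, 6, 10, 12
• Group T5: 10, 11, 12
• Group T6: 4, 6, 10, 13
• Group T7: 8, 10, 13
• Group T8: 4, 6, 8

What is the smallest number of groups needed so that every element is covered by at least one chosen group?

4

T3, T5, T7, and T8 cover everything between them: the union {4, 5, 6, 7, 8, 9, 10, 11, 12, 13} is all of U.
No 3 of the 8 groups cover everything (all 56 combinations miss at least one element), so 4 is optimal.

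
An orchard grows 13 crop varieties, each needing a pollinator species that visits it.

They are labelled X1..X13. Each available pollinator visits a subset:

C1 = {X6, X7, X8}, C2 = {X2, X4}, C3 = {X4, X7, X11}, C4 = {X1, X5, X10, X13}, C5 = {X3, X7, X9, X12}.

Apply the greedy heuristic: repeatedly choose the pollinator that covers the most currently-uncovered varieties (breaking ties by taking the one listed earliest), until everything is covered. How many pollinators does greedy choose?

Greedy: pick C4 (covers 4 new) → pick C5 (covers 4 new) → pick C1 (covers 2 new) → pick C2 (covers 2 new) → pick C3 (covers 1 new). Total picks: 5.

5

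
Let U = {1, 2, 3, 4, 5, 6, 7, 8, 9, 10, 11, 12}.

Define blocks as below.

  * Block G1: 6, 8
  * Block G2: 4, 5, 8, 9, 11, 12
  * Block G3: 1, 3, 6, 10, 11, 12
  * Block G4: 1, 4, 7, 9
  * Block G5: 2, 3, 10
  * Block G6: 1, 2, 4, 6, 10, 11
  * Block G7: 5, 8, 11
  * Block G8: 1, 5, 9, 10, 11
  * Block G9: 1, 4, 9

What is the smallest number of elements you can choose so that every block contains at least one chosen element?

The 3 elements {1, 3, 8} hit every block.
The blocks G5, G7, G9 are pairwise disjoint, so any hitting set needs a separate element for each — at least 3. Hence 3 is optimal.

3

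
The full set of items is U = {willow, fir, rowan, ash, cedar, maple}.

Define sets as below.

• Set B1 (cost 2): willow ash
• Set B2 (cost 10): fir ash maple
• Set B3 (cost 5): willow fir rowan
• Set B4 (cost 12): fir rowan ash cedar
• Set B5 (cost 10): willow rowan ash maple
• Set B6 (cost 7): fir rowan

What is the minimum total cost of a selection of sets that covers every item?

22

B4, B5 together cover every item (B4 ∪ B5 = {willow, fir, rowan, ash, cedar, maple}); total cost 12 + 10 = 22.
The greedy pick B1, B3, B2, B4 costs 29; no covering selection beats 22.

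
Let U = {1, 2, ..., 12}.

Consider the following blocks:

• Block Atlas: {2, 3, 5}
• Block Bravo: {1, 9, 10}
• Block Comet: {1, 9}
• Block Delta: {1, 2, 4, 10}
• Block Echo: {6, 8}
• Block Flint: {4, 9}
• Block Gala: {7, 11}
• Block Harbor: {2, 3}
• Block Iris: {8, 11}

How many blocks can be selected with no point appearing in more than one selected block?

Echo, Flint, Gala, Harbor are pairwise disjoint (Echo={6,8}; Flint={4,9}; Gala={7,11}; Harbor={2,3}).
Every remaining block overlaps one of these, and no 5 of the listed blocks are pairwise disjoint, so 4 is the maximum.

4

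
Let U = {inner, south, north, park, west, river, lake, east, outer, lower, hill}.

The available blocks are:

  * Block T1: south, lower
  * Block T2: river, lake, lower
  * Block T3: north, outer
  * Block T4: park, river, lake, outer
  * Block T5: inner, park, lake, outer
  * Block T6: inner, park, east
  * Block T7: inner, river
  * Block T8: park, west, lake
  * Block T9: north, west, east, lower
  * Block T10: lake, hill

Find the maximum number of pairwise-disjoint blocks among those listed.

T1, T3, T7, T8 are pairwise disjoint (T1={south,lower}; T3={north,outer}; T7={inner,river}; T8={park,west,lake}).
Every remaining block overlaps one of these, and no 5 of the listed blocks are pairwise disjoint, so 4 is the maximum.

4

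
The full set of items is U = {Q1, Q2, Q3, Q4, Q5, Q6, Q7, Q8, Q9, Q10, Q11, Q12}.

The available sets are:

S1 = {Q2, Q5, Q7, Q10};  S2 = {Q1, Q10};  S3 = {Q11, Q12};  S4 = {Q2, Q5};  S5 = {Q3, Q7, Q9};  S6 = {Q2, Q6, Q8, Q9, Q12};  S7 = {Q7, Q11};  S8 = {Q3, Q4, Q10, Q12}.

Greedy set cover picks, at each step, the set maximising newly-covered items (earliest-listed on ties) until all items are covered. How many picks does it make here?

5

Greedy: pick S6 (covers 5 new) → pick S1 (covers 3 new) → pick S8 (covers 2 new) → pick S2 (covers 1 new) → pick S3 (covers 1 new). Total picks: 5.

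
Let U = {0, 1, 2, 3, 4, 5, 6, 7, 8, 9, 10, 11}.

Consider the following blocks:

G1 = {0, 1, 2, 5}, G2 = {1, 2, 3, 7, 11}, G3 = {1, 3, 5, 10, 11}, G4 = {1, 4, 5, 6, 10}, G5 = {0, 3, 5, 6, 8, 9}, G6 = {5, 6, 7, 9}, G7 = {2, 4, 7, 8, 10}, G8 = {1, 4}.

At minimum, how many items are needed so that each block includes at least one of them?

Take H = {1, 6, 7}. Each listed block contains at least one of these, so H is a hitting set of size 3.
No choice of 2 items meets every block, so 3 is the minimum.

3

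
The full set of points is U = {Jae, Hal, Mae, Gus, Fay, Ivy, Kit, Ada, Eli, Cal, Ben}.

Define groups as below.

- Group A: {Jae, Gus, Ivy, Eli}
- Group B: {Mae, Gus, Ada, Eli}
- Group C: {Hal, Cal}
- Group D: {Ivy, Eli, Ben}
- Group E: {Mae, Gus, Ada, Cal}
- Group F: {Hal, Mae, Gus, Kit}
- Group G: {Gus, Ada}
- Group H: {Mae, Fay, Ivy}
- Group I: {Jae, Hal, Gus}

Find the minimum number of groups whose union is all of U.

A and D and E and F and H together: A ∪ D ∪ E ∪ F ∪ H = {Jae, Hal, Mae, Gus, Fay, Ivy, Kit, Ada, Eli, Cal, Ben} — every point is covered.
No 4 of the 9 groups cover everything (all 126 combinations miss at least one point), so 5 is optimal.

5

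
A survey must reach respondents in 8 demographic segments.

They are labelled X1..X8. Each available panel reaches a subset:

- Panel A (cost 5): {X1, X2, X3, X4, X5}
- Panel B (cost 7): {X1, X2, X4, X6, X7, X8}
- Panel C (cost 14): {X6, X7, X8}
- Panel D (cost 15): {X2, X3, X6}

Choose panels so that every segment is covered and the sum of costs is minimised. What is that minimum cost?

12

A, B together cover every segment (A ∪ B = {X1, X2, X3, X4, X5, X6, X7, X8}); total cost 5 + 7 = 12.
No covering selection has total cost below 12.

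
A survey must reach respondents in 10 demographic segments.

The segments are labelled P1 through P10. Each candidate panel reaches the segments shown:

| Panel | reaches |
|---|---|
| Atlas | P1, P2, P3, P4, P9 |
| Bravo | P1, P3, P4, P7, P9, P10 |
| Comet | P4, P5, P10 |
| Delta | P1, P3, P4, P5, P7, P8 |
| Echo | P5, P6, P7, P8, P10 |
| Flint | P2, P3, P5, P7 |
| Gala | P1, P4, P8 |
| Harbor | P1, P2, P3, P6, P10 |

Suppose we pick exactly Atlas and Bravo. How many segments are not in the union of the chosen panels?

Union of Atlas, Bravo = {P1, P2, P3, P4, P7, P9, P10}.
Not covered: P5, P6, P8 — 3 segments.

3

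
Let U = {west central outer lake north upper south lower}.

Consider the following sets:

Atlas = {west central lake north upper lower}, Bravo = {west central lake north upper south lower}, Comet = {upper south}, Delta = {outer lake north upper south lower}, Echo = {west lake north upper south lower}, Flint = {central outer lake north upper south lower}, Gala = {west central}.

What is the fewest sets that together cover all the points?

Atlas and Delta together: Atlas ∪ Delta = {west, central, outer, lake, north, upper, south, lower} — every point is covered.
No single set has all 8 points (the largest, Bravo, has 7), so 2 is optimal.

2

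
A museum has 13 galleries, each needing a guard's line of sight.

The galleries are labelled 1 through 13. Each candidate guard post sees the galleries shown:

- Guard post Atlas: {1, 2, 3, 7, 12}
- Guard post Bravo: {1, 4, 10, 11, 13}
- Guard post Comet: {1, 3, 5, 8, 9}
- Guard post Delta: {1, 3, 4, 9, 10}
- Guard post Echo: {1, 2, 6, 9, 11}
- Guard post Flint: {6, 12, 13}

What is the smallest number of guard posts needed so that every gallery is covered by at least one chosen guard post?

4

Take {Atlas, Bravo, Comet, Echo}. Their union is {1, 2, 3, 4, 5, 6, 7, 8, 9, 10, 11, 12, 13}, which is all 13 galleries.
No 3 of the 6 guard posts cover everything (all 20 combinations miss at least one gallery), so 4 is optimal.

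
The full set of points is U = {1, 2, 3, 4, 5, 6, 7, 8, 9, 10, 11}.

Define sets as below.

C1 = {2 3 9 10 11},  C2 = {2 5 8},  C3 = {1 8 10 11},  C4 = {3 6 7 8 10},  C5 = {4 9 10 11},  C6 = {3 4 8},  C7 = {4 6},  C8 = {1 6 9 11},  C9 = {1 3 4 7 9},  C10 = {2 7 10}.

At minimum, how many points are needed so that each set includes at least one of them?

4

Take H = {4, 5, 10, 11}. Each listed set contains at least one of these, so H is a hitting set of size 4.
No choice of 3 points meets every set, so 4 is the minimum.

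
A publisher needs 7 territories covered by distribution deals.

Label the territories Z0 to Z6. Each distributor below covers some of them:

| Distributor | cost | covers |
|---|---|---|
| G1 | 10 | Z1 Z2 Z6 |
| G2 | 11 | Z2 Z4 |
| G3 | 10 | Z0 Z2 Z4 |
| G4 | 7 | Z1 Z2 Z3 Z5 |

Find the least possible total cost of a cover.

27

G1, G3, G4 together cover every territory (G1 ∪ G3 ∪ G4 = {Z0, Z1, Z2, Z3, Z4, Z5, Z6}); total cost 10 + 10 + 7 = 27.
No covering selection has total cost below 27.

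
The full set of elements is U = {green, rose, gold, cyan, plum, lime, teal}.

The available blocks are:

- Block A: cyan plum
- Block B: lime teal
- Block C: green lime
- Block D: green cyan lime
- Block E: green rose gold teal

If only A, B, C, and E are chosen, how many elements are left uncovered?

Union of A, B, C, E = {green, rose, gold, cyan, plum, lime, teal} — that's every element, so 0 are uncovered.

0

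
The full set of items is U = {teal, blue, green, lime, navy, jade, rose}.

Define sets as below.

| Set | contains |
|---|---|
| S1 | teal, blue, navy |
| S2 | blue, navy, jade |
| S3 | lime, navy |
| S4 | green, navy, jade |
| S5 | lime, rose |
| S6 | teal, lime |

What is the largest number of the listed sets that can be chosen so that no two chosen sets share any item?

2

S4, S6 are pairwise disjoint (S4={green,navy,jade}; S6={teal,lime}).
Every remaining set overlaps one of these, and no 3 of the listed sets are pairwise disjoint, so 2 is the maximum.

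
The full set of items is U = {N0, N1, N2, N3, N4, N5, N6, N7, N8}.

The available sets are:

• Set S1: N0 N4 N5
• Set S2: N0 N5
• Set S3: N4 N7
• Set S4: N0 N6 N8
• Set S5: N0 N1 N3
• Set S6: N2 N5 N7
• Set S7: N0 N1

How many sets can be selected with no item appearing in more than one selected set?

S3, S7 are pairwise disjoint (S3={N4,N7}; S7={N0,N1}).
Every remaining set overlaps one of these, and no 3 of the listed sets are pairwise disjoint, so 2 is the maximum.

2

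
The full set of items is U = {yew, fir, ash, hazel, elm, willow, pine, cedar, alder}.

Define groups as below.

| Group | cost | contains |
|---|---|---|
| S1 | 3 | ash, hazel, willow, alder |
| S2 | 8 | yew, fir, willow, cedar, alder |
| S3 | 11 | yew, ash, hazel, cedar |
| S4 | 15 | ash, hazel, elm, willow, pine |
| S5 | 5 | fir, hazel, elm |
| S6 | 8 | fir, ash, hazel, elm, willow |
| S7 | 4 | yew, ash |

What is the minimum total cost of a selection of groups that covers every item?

S2, S4 together cover every item (S2 ∪ S4 = {yew, fir, ash, hazel, elm, willow, pine, cedar, alder}); total cost 8 + 15 = 23.
The greedy pick S1, S5, S2, S4 costs 31; no covering selection beats 23.

23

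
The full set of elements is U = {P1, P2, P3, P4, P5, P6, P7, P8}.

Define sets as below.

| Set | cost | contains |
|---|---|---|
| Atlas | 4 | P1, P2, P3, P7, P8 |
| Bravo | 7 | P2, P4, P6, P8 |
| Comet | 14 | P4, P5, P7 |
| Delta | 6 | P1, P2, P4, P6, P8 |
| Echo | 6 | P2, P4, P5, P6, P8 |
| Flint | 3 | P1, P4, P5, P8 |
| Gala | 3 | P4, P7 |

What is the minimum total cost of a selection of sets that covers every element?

Atlas, Echo together cover every element (Atlas ∪ Echo = {P1, P2, P3, P4, P5, P6, P7, P8}); total cost 4 + 6 = 10.
The greedy pick Flint, Atlas, Delta costs 13; no covering selection beats 10.

10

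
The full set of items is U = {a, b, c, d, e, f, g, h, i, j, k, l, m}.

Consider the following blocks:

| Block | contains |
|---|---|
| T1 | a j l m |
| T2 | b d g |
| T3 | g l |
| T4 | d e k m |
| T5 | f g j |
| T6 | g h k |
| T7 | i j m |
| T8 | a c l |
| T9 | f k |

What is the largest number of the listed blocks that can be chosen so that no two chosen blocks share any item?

T2, T7, T8, T9 are pairwise disjoint (T2={b,d,g}; T7={i,j,m}; T8={a,c,l}; T9={f,k}).
Every remaining block overlaps one of these, and no 5 of the listed blocks are pairwise disjoint, so 4 is the maximum.

4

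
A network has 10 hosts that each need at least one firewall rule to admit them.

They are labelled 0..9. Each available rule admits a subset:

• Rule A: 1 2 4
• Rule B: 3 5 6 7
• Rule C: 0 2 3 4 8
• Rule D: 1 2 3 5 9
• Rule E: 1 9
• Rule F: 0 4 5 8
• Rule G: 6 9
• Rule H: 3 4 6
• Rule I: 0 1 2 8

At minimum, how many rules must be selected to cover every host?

3

B and C and E together: B ∪ C ∪ E = {0, 1, 2, 3, 4, 5, 6, 7, 8, 9} — every host is covered.
Only B contains 7, so B is forced; the remaining 6 hosts need at least 2 more rules (each remaining rule adds at most 4) — so at least 3 rules are needed, and 3 is optimal.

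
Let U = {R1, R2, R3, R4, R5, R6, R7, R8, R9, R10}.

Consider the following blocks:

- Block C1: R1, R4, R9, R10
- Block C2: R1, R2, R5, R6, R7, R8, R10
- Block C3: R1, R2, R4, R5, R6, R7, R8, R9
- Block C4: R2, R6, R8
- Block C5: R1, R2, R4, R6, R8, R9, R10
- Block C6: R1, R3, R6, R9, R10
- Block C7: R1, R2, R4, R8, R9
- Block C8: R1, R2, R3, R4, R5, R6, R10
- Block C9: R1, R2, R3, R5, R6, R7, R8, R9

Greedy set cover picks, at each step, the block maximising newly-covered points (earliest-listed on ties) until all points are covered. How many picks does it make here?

Greedy: pick C3 (covers 8 new) → pick C6 (covers 2 new). Total picks: 2.

2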